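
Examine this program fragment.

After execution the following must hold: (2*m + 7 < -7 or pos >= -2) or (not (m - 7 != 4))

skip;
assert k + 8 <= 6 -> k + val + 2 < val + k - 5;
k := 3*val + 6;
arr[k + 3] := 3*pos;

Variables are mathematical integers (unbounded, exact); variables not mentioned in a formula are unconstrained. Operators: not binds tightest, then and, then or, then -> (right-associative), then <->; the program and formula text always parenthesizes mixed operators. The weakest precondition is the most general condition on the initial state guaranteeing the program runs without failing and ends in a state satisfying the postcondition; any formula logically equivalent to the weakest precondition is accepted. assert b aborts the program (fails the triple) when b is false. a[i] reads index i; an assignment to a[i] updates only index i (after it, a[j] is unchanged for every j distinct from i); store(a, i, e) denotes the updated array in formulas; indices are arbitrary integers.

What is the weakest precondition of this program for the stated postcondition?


Working backward. After the program, the postcondition (2*m + 7 < -7 or pos >= -2) or (not (m - 7 != 4)) must hold; in canonical form it is 2*m < -14 or pos >= -2 or (not (m != 11)).
Before arr[k + 3] := 3*pos: 2*m < -14 or pos >= -2 or (not (m != 11))
Before k := 3*val + 6: 2*m < -14 or pos >= -2 or (not (m != 11))
Before assert k + 8 <= 6 -> k + val + 2 < val + k - 5: (not (k <= -2)) and (2*m < -14 or pos >= -2 or (not (m != 11)))
Before skip: (not (k <= -2)) and (2*m < -14 or pos >= -2 or (not (m != 11)))
Answer: WP = (not (k <= -2)) and (2*m < -14 or pos >= -2 or (not (m != 11)))


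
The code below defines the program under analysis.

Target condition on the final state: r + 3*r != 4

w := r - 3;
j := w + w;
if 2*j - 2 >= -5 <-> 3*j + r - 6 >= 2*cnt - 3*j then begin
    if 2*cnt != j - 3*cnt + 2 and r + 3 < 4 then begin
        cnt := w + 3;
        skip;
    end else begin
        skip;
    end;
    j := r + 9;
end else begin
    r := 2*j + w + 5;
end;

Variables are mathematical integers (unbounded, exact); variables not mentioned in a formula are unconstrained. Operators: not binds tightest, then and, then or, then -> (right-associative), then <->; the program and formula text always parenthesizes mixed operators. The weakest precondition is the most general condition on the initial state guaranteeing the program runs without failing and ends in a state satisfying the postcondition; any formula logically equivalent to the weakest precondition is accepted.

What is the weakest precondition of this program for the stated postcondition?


Working backward. After the program, the postcondition r + 3*r != 4 must hold; in canonical form it is 4*r != 4.
Then branch requires ((5*cnt != j + 2 and r < 1) -> 4*r != 4) and ((not (5*cnt != j + 2 and r < 1)) -> 4*r != 4); else branch requires 8*j + 4*w != -16.
Before the if: ((2*j >= -3 <-> 6*j + r >= 2*cnt + 6) -> (((5*cnt != j + 2 and r < 1) -> 4*r != 4) and ((not (5*cnt != j + 2 and r < 1)) -> 4*r != 4))) and ((not (2*j >= -3 <-> 6*j + r >= 2*cnt + 6)) -> 8*j + 4*w != -16)
Before j := w + w: ((4*w >= -3 <-> r + 12*w >= 2*cnt + 6) -> (((5*cnt != 2*w + 2 and r < 1) -> 4*r != 4) and ((not (5*cnt != 2*w + 2 and r < 1)) -> 4*r != 4))) and ((not (4*w >= -3 <-> r + 12*w >= 2*cnt + 6)) -> 20*w != -16)
Before w := r - 3: ((4*r >= 9 <-> 13*r >= 2*cnt + 42) -> (((5*cnt != 2*r - 4 and r < 1) -> 4*r != 4) and ((not (5*cnt != 2*r - 4 and r < 1)) -> 4*r != 4))) and ((not (4*r >= 9 <-> 13*r >= 2*cnt + 42)) -> 20*r != 44)
Answer: WP = ((4*r >= 9 <-> 13*r >= 2*cnt + 42) -> (((5*cnt != 2*r - 4 and r < 1) -> 4*r != 4) and ((not (5*cnt != 2*r - 4 and r < 1)) -> 4*r != 4))) and ((not (4*r >= 9 <-> 13*r >= 2*cnt + 42)) -> 20*r != 44)


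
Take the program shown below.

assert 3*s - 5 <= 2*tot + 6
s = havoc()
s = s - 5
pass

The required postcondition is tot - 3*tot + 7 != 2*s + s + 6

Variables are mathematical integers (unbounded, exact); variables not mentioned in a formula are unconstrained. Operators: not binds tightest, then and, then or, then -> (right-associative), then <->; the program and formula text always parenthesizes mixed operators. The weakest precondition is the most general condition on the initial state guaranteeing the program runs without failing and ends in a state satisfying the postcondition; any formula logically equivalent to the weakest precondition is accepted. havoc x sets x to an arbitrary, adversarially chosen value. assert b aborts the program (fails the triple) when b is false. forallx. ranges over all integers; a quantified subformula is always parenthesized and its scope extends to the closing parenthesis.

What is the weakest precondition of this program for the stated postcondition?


Working backward. After the program, the postcondition tot - 3*tot + 7 != 2*s + s + 6 must hold; in canonical form it is 3*s + 2*tot != 1.
Before skip: 3*s + 2*tot != 1
Before s := s - 5: 3*s + 2*tot != 16
Before havoc s: forall s_1. 3*s_1 + 2*tot != 16
Before assert 3*s - 5 <= 2*tot + 6: 3*s <= 2*tot + 11 and (forall s_1. 3*s_1 + 2*tot != 16)
Answer: WP = 3*s <= 2*tot + 11 and (forall s_1. 3*s_1 + 2*tot != 16)


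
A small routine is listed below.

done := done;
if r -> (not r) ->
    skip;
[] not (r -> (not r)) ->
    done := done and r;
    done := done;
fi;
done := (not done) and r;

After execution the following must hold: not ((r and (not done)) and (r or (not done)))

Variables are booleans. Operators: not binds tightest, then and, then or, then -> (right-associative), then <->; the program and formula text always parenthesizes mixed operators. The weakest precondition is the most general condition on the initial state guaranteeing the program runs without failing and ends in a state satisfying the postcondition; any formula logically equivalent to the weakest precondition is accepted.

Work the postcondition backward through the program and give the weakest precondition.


Working backward. After the program, the postcondition not ((r and (not done)) and (r or (not done))) must hold; in canonical form it is not (r and (not done) and (r or (not done))).
Before done := (not done) and r: not (r and (not ((not done) and r)) and (r or (not ((not done) and r))))
Then branch requires not (r and (not ((not done) and r)) and (r or (not ((not done) and r)))); else branch requires not (r and (not ((not (done and r)) and r)) and (r or (not ((not (done and r)) and r)))).
Before the if: ((r -> (not r)) -> (not (r and (not ((not done) and r)) and (r or (not ((not done) and r)))))) and ((not (r -> (not r))) -> (not (r and (not ((not (done and r)) and r)) and (r or (not ((not (done and r)) and r))))))
Before done := done: ((r -> (not r)) -> (not (r and (not ((not done) and r)) and (r or (not ((not done) and r)))))) and ((not (r -> (not r))) -> (not (r and (not ((not (done and r)) and r)) and (r or (not ((not (done and r)) and r))))))
Answer: WP = ((r -> (not r)) -> (not (r and (not ((not done) and r)) and (r or (not ((not done) and r)))))) and ((not (r -> (not r))) -> (not (r and (not ((not (done and r)) and r)) and (r or (not ((not (done and r)) and r))))))


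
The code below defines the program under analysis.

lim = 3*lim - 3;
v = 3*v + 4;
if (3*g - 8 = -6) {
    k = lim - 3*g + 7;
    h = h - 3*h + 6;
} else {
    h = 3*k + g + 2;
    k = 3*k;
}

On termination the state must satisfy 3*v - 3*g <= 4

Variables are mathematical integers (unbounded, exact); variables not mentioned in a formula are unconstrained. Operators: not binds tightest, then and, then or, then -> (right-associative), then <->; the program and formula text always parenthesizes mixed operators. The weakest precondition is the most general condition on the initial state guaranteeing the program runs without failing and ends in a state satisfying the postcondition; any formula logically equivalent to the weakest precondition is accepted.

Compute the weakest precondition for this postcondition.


Working backward. After the program, the postcondition 3*v - 3*g <= 4 must hold; in canonical form it is 3*v <= 3*g + 4.
Then branch requires 3*v <= 3*g + 4; else branch requires 3*v <= 3*g + 4.
Before the if: (3*g = 2 -> 3*v <= 3*g + 4) and ((not (3*g = 2)) -> 3*v <= 3*g + 4)
Before v := 3*v + 4: (3*g = 2 -> 9*v <= 3*g - 8) and ((not (3*g = 2)) -> 9*v <= 3*g - 8)
Before lim := 3*lim - 3: (3*g = 2 -> 9*v <= 3*g - 8) and ((not (3*g = 2)) -> 9*v <= 3*g - 8)
Answer: WP = (3*g = 2 -> 9*v <= 3*g - 8) and ((not (3*g = 2)) -> 9*v <= 3*g - 8)


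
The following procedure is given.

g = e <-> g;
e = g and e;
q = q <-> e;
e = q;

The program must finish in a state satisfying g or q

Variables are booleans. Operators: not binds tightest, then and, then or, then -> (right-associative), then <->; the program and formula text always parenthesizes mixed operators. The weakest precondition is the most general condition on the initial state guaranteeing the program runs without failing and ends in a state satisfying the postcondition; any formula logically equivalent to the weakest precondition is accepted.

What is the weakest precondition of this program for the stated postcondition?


Working backward. After the program, g or q must hold.
Before e := q: g or q
Before q := q <-> e: g or (q <-> e)
Before e := g and e: g or (q <-> (g and e))
Before g := e <-> g: (e <-> g) or (q <-> ((e <-> g) and e))
Answer: WP = (e <-> g) or (q <-> ((e <-> g) and e))


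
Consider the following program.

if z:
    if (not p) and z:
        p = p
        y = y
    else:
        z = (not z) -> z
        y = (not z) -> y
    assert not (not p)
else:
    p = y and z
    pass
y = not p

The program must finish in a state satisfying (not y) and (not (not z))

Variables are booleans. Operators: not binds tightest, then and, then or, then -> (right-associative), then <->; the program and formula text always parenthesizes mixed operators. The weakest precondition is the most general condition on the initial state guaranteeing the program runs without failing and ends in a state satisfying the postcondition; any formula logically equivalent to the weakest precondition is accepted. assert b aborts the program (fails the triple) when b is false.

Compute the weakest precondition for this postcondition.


Working backward. After the program, the postcondition (not y) and (not (not z)) must hold; in canonical form it is (not y) and z.
Before y := not p: p and z
Then branch requires (((not p) and z) -> (p and z)) and ((not ((not p) and z)) -> (p and ((not z) -> z))); else branch requires y and z.
Before the if: (z -> ((((not p) and z) -> (p and z)) and ((not ((not p) and z)) -> (p and ((not z) -> z))))) and ((not z) -> (y and z))
Answer: WP = (z -> ((((not p) and z) -> (p and z)) and ((not ((not p) and z)) -> (p and ((not z) -> z))))) and ((not z) -> (y and z))


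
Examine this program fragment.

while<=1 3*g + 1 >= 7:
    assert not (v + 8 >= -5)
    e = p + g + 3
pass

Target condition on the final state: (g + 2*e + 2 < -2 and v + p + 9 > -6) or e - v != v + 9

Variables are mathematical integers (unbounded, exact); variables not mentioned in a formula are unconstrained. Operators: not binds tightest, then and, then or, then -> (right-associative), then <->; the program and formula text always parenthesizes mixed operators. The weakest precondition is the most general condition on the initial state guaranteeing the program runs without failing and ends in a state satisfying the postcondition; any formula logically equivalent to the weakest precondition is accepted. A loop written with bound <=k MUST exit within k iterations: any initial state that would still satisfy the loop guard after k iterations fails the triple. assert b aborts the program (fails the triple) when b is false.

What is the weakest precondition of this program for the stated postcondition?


Working backward. After the program, the postcondition (g + 2*e + 2 < -2 and v + p + 9 > -6) or e - v != v + 9 must hold; in canonical form it is (2*e + g < -4 and p + v > -15) or e != 2*v + 9.
Before skip: (2*e + g < -4 and p + v > -15) or e != 2*v + 9
Before the loop (bound <=1), unroll the exhaustion recursion (WP_0 = exit-now case; WP_j = one more guarded iteration, up to j = 1):
  WP_0: (not (3*g >= 6)) and ((2*e + g < -4 and p + v > -15) or e != 2*v + 9)
  WP_1: (3*g >= 6 -> ((not (v >= -13)) and (not (3*g >= 6)) and ((3*g + 2*p < -10 and p + v > -15) or g + p != 2*v + 6))) and ((not (3*g >= 6)) -> ((2*e + g < -4 and p + v > -15) or e != 2*v + 9))
So before the loop: (3*g >= 6 -> ((not (v >= -13)) and (not (3*g >= 6)) and ((3*g + 2*p < -10 and p + v > -15) or g + p != 2*v + 6))) and ((not (3*g >= 6)) -> ((2*e + g < -4 and p + v > -15) or e != 2*v + 9))
Answer: WP = (3*g >= 6 -> ((not (v >= -13)) and (not (3*g >= 6)) and ((3*g + 2*p < -10 and p + v > -15) or g + p != 2*v + 6))) and ((not (3*g >= 6)) -> ((2*e + g < -4 and p + v > -15) or e != 2*v + 9))


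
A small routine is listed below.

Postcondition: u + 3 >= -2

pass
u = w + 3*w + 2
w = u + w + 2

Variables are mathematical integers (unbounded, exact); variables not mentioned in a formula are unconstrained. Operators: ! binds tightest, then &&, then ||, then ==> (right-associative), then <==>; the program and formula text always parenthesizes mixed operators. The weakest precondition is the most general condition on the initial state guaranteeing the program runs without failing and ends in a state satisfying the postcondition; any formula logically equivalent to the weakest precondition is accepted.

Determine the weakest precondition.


Working backward. After the program, the postcondition u + 3 >= -2 must hold; in canonical form it is u >= -5.
Before w := u + w + 2: u >= -5
Before u := w + 3*w + 2: 4*w >= -7
Before skip: 4*w >= -7
Answer: WP = 4*w >= -7


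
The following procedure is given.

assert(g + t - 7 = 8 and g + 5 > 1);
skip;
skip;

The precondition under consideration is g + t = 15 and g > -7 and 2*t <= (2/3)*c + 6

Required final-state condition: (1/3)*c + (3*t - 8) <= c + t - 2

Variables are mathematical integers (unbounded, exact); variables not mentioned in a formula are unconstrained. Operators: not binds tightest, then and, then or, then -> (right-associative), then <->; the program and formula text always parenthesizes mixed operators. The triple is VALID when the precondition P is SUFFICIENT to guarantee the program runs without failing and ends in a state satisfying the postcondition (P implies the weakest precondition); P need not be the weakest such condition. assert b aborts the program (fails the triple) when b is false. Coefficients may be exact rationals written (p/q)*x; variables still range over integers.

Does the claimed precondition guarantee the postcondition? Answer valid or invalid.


Working backward. After the program, the postcondition (1/3)*c + (3*t - 8) <= c + t - 2 must hold; in canonical form it is 2*t <= (2/3)*c + 6.
Before skip: 2*t <= (2/3)*c + 6
Before skip: 2*t <= (2/3)*c + 6
Before assert g + t - 7 = 8 and g + 5 > 1: g + t = 15 and g > -4 and 2*t <= (2/3)*c + 6
The weakest precondition is g + t = 15 and g > -4 and 2*t <= (2/3)*c + 6.
Check whether g + t = 15 and g > -7 and 2*t <= (2/3)*c + 6 implies it.
Countermodel: at the initial state c = 48, g = -4, t = 19, the precondition holds but the weakest precondition fails.
Answer: invalid


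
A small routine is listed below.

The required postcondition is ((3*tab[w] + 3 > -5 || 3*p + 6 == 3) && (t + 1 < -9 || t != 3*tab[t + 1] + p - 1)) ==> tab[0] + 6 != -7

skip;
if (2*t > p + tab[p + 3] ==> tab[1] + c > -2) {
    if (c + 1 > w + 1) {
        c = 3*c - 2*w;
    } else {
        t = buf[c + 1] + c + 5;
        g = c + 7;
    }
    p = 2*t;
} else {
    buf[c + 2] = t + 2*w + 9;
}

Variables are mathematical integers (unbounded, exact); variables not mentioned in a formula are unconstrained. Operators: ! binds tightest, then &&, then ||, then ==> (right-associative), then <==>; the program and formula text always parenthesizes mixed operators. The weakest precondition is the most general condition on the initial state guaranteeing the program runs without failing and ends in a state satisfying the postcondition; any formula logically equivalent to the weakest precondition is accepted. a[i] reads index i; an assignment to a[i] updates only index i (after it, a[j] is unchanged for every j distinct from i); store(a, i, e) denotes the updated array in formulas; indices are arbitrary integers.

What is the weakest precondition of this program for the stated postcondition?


Working backward. After the program, the postcondition ((3*tab[w] + 3 > -5 || 3*p + 6 == 3) && (t + 1 < -9 || t != 3*tab[t + 1] + p - 1)) ==> tab[0] + 6 != -7 must hold; in canonical form it is ((3*tab[w] > -8 || 3*p == -3) && (t < -10 || t != 3*tab[t + 1] + p - 1)) ==> tab[0] != -13.
Then branch requires (c > w ==> (((3*tab[w] > -8 || 6*t == -3) && (t < -10 || 3*tab[t + 1] + t != 1)) ==> tab[0] != -13)) && ((!(c > w)) ==> (((3*tab[w] > -8 || 6*buf[c + 1] + 6*c == -33) && (buf[c + 1] + c < -15 || buf[c + 1] + 3*tab[buf[c + 1] + c + 6] + c != -4)) ==> tab[0] != -13)); else branch requires ((3*tab[w] > -8 || 3*p == -3) && (t < -10 || t != 3*tab[t + 1] + p - 1)) ==> tab[0] != -13.
Before the if: ((2*t > tab[p + 3] + p ==> tab[1] + c > -2) ==> ((c > w ==> (((3*tab[w] > -8 || 6*t == -3) && (t < -10 || 3*tab[t + 1] + t != 1)) ==> tab[0] != -13)) && ((!(c > w)) ==> (((3*tab[w] > -8 || 6*buf[c + 1] + 6*c == -33) && (buf[c + 1] + c < -15 || buf[c + 1] + 3*tab[buf[c + 1] + c + 6] + c != -4)) ==> tab[0] != -13)))) && ((!(2*t > tab[p + 3] + p ==> tab[1] + c > -2)) ==> (((3*tab[w] > -8 || 3*p == -3) && (t < -10 || t != 3*tab[t + 1] + p - 1)) ==> tab[0] != -13))
Before skip: ((2*t > tab[p + 3] + p ==> tab[1] + c > -2) ==> ((c > w ==> (((3*tab[w] > -8 || 6*t == -3) && (t < -10 || 3*tab[t + 1] + t != 1)) ==> tab[0] != -13)) && ((!(c > w)) ==> (((3*tab[w] > -8 || 6*buf[c + 1] + 6*c == -33) && (buf[c + 1] + c < -15 || buf[c + 1] + 3*tab[buf[c + 1] + c + 6] + c != -4)) ==> tab[0] != -13)))) && ((!(2*t > tab[p + 3] + p ==> tab[1] + c > -2)) ==> (((3*tab[w] > -8 || 3*p == -3) && (t < -10 || t != 3*tab[t + 1] + p - 1)) ==> tab[0] != -13))
Answer: WP = ((2*t > tab[p + 3] + p ==> tab[1] + c > -2) ==> ((c > w ==> (((3*tab[w] > -8 || 6*t == -3) && (t < -10 || 3*tab[t + 1] + t != 1)) ==> tab[0] != -13)) && ((!(c > w)) ==> (((3*tab[w] > -8 || 6*buf[c + 1] + 6*c == -33) && (buf[c + 1] + c < -15 || buf[c + 1] + 3*tab[buf[c + 1] + c + 6] + c != -4)) ==> tab[0] != -13)))) && ((!(2*t > tab[p + 3] + p ==> tab[1] + c > -2)) ==> (((3*tab[w] > -8 || 3*p == -3) && (t < -10 || t != 3*tab[t + 1] + p - 1)) ==> tab[0] != -13))


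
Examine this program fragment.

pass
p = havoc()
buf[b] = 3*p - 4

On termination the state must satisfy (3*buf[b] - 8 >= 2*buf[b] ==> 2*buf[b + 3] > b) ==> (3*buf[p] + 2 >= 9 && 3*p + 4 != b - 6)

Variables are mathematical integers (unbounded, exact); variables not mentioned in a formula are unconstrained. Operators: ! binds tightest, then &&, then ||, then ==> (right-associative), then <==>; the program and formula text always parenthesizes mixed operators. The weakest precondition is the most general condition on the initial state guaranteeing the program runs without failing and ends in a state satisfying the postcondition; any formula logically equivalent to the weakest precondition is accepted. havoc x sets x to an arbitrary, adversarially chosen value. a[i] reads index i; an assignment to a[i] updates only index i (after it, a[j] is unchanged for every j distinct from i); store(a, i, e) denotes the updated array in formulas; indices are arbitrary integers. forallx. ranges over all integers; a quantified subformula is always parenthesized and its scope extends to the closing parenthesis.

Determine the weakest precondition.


Working backward. After the program, the postcondition (3*buf[b] - 8 >= 2*buf[b] ==> 2*buf[b + 3] > b) ==> (3*buf[p] + 2 >= 9 && 3*p + 4 != b - 6) must hold; in canonical form it is (buf[b] >= 8 ==> 2*buf[b + 3] > b) ==> (3*buf[p] >= 7 && 3*p != b - 10).
Before buf[b] := 3*p - 4: (store(buf, b, 3*p - 4)[b] >= 8 ==> 2*store(buf, b, 3*p - 4)[b + 3] > b) ==> (3*store(buf, b, 3*p - 4)[p] >= 7 && 3*p != b - 10)
Before havoc p: forall p_1. ((store(buf, b, 3*p_1 - 4)[b] >= 8 ==> 2*store(buf, b, 3*p_1 - 4)[b + 3] > b) ==> (3*store(buf, b, 3*p_1 - 4)[p_1] >= 7 && 3*p_1 != b - 10))
Before skip: forall p_1. ((store(buf, b, 3*p_1 - 4)[b] >= 8 ==> 2*store(buf, b, 3*p_1 - 4)[b + 3] > b) ==> (3*store(buf, b, 3*p_1 - 4)[p_1] >= 7 && 3*p_1 != b - 10))
Answer: WP = forall p_1. ((store(buf, b, 3*p_1 - 4)[b] >= 8 ==> 2*store(buf, b, 3*p_1 - 4)[b + 3] > b) ==> (3*store(buf, b, 3*p_1 - 4)[p_1] >= 7 && 3*p_1 != b - 10))


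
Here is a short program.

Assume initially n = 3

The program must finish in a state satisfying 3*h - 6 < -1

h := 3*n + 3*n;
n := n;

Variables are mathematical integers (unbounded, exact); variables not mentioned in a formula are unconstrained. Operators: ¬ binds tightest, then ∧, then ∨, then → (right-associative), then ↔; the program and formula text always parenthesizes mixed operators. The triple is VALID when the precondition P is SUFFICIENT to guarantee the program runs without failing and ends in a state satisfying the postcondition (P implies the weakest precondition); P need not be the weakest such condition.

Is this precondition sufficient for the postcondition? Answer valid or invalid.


Working backward. After the program, the postcondition 3*h - 6 < -1 must hold; in canonical form it is 3*h < 5.
Before n := n: 3*h < 5
Before h := 3*n + 3*n: 18*n < 5
The weakest precondition is 18*n < 5.
Check whether n = 3 implies it.
Countermodel: at the initial state n = 3, the precondition holds but the weakest precondition fails.
Answer: invalid


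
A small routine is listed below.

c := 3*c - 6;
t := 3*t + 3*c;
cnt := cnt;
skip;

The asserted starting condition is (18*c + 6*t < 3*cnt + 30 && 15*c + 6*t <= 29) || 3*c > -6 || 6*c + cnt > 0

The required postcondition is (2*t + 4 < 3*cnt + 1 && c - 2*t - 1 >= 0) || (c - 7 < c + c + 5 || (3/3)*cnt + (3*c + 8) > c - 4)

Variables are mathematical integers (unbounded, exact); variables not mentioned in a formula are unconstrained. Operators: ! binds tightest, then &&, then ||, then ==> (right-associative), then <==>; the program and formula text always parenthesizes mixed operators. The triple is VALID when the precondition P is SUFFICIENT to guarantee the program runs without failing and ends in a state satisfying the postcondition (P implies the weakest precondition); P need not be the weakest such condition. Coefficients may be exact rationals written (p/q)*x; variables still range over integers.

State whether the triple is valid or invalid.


Working backward. After the program, the postcondition (2*t + 4 < 3*cnt + 1 && c - 2*t - 1 >= 0) || (c - 7 < c + c + 5 || (3/3)*cnt + (3*c + 8) > c - 4) must hold; in canonical form it is (2*t < 3*cnt - 3 && c >= 2*t + 1) || c > -12 || 2*c + cnt > -12.
Before skip: (2*t < 3*cnt - 3 && c >= 2*t + 1) || c > -12 || 2*c + cnt > -12
Before cnt := cnt: (2*t < 3*cnt - 3 && c >= 2*t + 1) || c > -12 || 2*c + cnt > -12
Before t := 3*t + 3*c: (6*c + 6*t < 3*cnt - 3 && 5*c + 6*t <= -1) || c > -12 || 2*c + cnt > -12
Before c := 3*c - 6: (18*c + 6*t < 3*cnt + 33 && 15*c + 6*t <= 29) || 3*c > -6 || 6*c + cnt > 0
The weakest precondition is (18*c + 6*t < 3*cnt + 33 && 15*c + 6*t <= 29) || 3*c > -6 || 6*c + cnt > 0.
Check whether (18*c + 6*t < 3*cnt + 30 && 15*c + 6*t <= 29) || 3*c > -6 || 6*c + cnt > 0 implies it.
Every state satisfying the precondition satisfies the weakest precondition: the implication holds.
Answer: valid


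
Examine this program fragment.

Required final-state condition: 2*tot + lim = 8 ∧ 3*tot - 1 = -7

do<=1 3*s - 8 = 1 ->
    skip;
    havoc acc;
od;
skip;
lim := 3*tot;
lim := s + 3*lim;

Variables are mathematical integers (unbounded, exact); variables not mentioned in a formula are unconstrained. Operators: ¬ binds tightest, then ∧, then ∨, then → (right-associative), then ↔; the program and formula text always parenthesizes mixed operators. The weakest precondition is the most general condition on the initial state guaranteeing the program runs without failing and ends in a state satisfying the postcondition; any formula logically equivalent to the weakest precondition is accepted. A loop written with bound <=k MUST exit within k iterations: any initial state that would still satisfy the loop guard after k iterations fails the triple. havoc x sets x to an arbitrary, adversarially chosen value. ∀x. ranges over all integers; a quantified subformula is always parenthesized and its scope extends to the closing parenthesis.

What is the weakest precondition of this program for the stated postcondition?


Working backward. After the program, the postcondition 2*tot + lim = 8 ∧ 3*tot - 1 = -7 must hold; in canonical form it is lim + 2*tot = 8 ∧ 3*tot = -6.
Before lim := s + 3*lim: 3*lim + s + 2*tot = 8 ∧ 3*tot = -6
Before lim := 3*tot: s + 11*tot = 8 ∧ 3*tot = -6
Before skip: s + 11*tot = 8 ∧ 3*tot = -6
Before the loop (bound <=1), unroll the exhaustion recursion (WP_0 = exit-now case; WP_j = one more guarded iteration, up to j = 1):
  WP_0: (¬(3*s = 9)) ∧ s + 11*tot = 8 ∧ 3*tot = -6
  WP_1: (3*s = 9 → ((¬(3*s = 9)) ∧ s + 11*tot = 8 ∧ 3*tot = -6)) ∧ ((¬(3*s = 9)) → (s + 11*tot = 8 ∧ 3*tot = -6))
So before the loop: (3*s = 9 → ((¬(3*s = 9)) ∧ s + 11*tot = 8 ∧ 3*tot = -6)) ∧ ((¬(3*s = 9)) → (s + 11*tot = 8 ∧ 3*tot = -6))
Answer: WP = (3*s = 9 → ((¬(3*s = 9)) ∧ s + 11*tot = 8 ∧ 3*tot = -6)) ∧ ((¬(3*s = 9)) → (s + 11*tot = 8 ∧ 3*tot = -6))


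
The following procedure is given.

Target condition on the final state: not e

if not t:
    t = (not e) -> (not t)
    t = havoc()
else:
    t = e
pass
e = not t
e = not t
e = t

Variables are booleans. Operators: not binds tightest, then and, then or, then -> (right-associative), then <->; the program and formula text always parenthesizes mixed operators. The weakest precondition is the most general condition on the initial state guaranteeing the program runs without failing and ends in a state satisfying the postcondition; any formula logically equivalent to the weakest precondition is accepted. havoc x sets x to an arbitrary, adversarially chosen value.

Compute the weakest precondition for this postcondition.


Working backward. After the program, not e must hold.
Before e := t: not t
Before e := not t: not t
Before e := not t: not t
Before skip: not t
Then branch requires false; else branch requires not e.
Before the if: t and (t -> (not e))
Answer: WP = t and (t -> (not e))


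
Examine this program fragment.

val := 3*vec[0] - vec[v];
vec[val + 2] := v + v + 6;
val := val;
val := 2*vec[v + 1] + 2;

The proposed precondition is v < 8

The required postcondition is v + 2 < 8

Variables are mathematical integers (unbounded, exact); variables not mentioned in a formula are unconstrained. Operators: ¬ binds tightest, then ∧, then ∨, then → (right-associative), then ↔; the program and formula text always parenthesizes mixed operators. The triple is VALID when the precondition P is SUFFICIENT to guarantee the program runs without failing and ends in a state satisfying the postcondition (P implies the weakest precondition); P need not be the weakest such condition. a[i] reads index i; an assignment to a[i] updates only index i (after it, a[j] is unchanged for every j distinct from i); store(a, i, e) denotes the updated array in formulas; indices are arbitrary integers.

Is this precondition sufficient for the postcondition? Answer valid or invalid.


Working backward. After the program, the postcondition v + 2 < 8 must hold; in canonical form it is v < 6.
Before val := 2*vec[v + 1] + 2: v < 6
Before val := val: v < 6
Before vec[val + 2] := v + v + 6: v < 6
Before val := 3*vec[0] - vec[v]: v < 6
The weakest precondition is v < 6.
Check whether v < 8 implies it.
Countermodel: at the initial state v = 6, the precondition holds but the weakest precondition fails.
Answer: invalid


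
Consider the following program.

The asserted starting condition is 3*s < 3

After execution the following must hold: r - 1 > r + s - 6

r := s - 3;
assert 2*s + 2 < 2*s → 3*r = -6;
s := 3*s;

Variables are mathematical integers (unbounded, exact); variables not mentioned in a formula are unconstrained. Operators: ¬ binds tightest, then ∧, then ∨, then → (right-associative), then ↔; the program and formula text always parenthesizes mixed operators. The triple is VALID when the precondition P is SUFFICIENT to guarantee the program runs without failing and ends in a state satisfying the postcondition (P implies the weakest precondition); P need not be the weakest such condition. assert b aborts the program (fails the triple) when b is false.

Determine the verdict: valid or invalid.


Working backward. After the program, the postcondition r - 1 > r + s - 6 must hold; in canonical form it is s < 5.
Before s := 3*s: 3*s < 5
Before assert 2*s + 2 < 2*s → 3*r = -6: 3*s < 5
Before r := s - 3: 3*s < 5
The weakest precondition is 3*s < 5.
Check whether 3*s < 3 implies it.
Every state satisfying the precondition satisfies the weakest precondition: the implication holds.
Answer: valid


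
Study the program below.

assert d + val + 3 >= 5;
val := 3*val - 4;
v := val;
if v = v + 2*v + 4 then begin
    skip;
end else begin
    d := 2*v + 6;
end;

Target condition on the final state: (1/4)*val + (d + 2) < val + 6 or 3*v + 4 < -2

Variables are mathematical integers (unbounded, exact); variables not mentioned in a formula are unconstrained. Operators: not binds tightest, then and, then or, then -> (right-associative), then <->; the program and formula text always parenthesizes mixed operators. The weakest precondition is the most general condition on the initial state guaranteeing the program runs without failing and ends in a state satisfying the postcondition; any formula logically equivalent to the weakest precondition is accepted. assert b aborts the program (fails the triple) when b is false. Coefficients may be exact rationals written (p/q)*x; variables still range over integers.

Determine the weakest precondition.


Working backward. After the program, the postcondition (1/4)*val + (d + 2) < val + 6 or 3*v + 4 < -2 must hold; in canonical form it is d < (3/4)*val + 4 or 3*v < -6.
Then branch requires d < (3/4)*val + 4 or 3*v < -6; else branch requires 2*v < (3/4)*val - 2 or 3*v < -6.
Before the if: (2*v = -4 -> (d < (3/4)*val + 4 or 3*v < -6)) and ((not (2*v = -4)) -> (2*v < (3/4)*val - 2 or 3*v < -6))
Before v := val: (2*val = -4 -> (d < (3/4)*val + 4 or 3*val < -6)) and ((not (2*val = -4)) -> ((5/4)*val < -2 or 3*val < -6))
Before val := 3*val - 4: (6*val = 4 -> (d < (9/4)*val + 1 or 9*val < 6)) and ((not (6*val = 4)) -> ((15/4)*val < 3 or 9*val < 6))
Before assert d + val + 3 >= 5: d + val >= 2 and (6*val = 4 -> (d < (9/4)*val + 1 or 9*val < 6)) and ((not (6*val = 4)) -> ((15/4)*val < 3 or 9*val < 6))
Answer: WP = d + val >= 2 and (6*val = 4 -> (d < (9/4)*val + 1 or 9*val < 6)) and ((not (6*val = 4)) -> ((15/4)*val < 3 or 9*val < 6))


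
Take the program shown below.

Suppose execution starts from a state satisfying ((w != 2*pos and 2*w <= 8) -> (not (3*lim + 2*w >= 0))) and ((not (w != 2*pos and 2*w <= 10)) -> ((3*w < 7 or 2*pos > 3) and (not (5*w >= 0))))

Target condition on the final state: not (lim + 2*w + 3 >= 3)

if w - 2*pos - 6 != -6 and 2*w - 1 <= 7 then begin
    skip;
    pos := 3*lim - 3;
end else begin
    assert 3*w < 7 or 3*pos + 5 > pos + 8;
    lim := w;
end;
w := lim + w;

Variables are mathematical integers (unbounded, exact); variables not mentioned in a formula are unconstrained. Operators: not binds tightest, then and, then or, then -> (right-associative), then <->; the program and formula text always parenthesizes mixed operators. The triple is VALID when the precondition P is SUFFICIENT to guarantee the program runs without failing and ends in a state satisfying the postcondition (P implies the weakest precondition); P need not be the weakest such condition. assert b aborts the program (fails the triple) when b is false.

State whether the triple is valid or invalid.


Working backward. After the program, the postcondition not (lim + 2*w + 3 >= 3) must hold; in canonical form it is not (lim + 2*w >= 0).
Before w := lim + w: not (3*lim + 2*w >= 0)
Then branch requires not (3*lim + 2*w >= 0); else branch requires (3*w < 7 or 2*pos > 3) and (not (5*w >= 0)).
Before the if: ((w != 2*pos and 2*w <= 8) -> (not (3*lim + 2*w >= 0))) and ((not (w != 2*pos and 2*w <= 8)) -> ((3*w < 7 or 2*pos > 3) and (not (5*w >= 0))))
The weakest precondition is ((w != 2*pos and 2*w <= 8) -> (not (3*lim + 2*w >= 0))) and ((not (w != 2*pos and 2*w <= 8)) -> ((3*w < 7 or 2*pos > 3) and (not (5*w >= 0)))).
Check whether ((w != 2*pos and 2*w <= 8) -> (not (3*lim + 2*w >= 0))) and ((not (w != 2*pos and 2*w <= 10)) -> ((3*w < 7 or 2*pos > 3) and (not (5*w >= 0)))) implies it.
Countermodel: at the initial state lim = 0, pos = 0, w = 5, the precondition holds but the weakest precondition fails.
Answer: invalid


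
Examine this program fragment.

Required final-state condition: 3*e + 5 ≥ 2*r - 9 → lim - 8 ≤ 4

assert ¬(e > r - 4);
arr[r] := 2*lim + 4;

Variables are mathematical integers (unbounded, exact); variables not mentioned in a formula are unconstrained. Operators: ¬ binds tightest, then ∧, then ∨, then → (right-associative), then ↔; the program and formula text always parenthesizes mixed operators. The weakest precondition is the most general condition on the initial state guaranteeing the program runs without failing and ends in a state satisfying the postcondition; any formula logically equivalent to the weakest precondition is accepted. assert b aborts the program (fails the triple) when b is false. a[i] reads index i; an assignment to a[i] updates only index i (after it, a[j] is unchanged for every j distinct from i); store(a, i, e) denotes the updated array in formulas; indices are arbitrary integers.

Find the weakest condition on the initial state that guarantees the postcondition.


Working backward. After the program, the postcondition 3*e + 5 ≥ 2*r - 9 → lim - 8 ≤ 4 must hold; in canonical form it is 3*e ≥ 2*r - 14 → lim ≤ 12.
Before arr[r] := 2*lim + 4: 3*e ≥ 2*r - 14 → lim ≤ 12
Before assert ¬(e > r - 4): (¬(e > r - 4)) ∧ (3*e ≥ 2*r - 14 → lim ≤ 12)
Answer: WP = (¬(e > r - 4)) ∧ (3*e ≥ 2*r - 14 → lim ≤ 12)


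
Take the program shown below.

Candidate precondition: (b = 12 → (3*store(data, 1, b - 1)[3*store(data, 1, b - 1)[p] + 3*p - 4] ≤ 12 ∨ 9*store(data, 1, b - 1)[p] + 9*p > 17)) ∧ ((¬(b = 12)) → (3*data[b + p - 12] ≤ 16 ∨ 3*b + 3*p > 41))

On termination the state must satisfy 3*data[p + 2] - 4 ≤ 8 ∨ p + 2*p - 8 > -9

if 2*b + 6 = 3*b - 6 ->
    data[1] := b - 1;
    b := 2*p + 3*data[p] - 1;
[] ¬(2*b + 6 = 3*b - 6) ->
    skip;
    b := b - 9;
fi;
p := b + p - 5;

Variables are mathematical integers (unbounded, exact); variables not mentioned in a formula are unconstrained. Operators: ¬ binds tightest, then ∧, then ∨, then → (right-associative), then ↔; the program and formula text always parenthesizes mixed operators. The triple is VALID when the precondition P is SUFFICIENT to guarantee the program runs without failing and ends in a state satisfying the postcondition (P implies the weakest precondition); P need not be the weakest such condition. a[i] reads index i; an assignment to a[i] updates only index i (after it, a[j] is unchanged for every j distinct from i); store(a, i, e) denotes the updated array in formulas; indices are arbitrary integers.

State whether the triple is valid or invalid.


Working backward. After the program, the postcondition 3*data[p + 2] - 4 ≤ 8 ∨ p + 2*p - 8 > -9 must hold; in canonical form it is 3*data[p + 2] ≤ 12 ∨ 3*p > -1.
Before p := b + p - 5: 3*data[b + p - 3] ≤ 12 ∨ 3*b + 3*p > 14
Then branch requires 3*store(data, 1, b - 1)[3*store(data, 1, b - 1)[p] + 3*p - 4] ≤ 12 ∨ 9*store(data, 1, b - 1)[p] + 9*p > 17; else branch requires 3*data[b + p - 12] ≤ 12 ∨ 3*b + 3*p > 41.
Before the if: (b = 12 → (3*store(data, 1, b - 1)[3*store(data, 1, b - 1)[p] + 3*p - 4] ≤ 12 ∨ 9*store(data, 1, b - 1)[p] + 9*p > 17)) ∧ ((¬(b = 12)) → (3*data[b + p - 12] ≤ 12 ∨ 3*b + 3*p > 41))
The weakest precondition is (b = 12 → (3*store(data, 1, b - 1)[3*store(data, 1, b - 1)[p] + 3*p - 4] ≤ 12 ∨ 9*store(data, 1, b - 1)[p] + 9*p > 17)) ∧ ((¬(b = 12)) → (3*data[b + p - 12] ≤ 12 ∨ 3*b + 3*p > 41)).
Check whether (b = 12 → (3*store(data, 1, b - 1)[3*store(data, 1, b - 1)[p] + 3*p - 4] ≤ 12 ∨ 9*store(data, 1, b - 1)[p] + 9*p > 17)) ∧ ((¬(b = 12)) → (3*data[b + p - 12] ≤ 16 ∨ 3*b + 3*p > 41)) implies it.
Countermodel: at the initial state b = 0, data = {[-12] = 5, [0] = 5, [1] = 5, [11] = 5, elsewhere 5}, p = 0, the precondition holds but the weakest precondition fails.
Answer: invalid


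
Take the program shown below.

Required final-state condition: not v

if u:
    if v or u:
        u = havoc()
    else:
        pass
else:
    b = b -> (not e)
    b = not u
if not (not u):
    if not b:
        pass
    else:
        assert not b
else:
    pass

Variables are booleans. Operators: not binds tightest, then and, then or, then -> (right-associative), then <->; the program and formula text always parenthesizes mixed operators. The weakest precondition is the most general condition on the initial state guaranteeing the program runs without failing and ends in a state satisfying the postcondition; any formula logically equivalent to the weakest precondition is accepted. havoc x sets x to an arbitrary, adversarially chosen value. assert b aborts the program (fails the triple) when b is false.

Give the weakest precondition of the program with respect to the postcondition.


Working backward. After the program, not v must hold.
Then branch requires ((not b) -> (not v)) and (b -> ((not b) and (not v))); else branch requires not v.
Before the if: (u -> (((not b) -> (not v)) and (b -> ((not b) and (not v))))) and ((not u) -> (not v))
Then branch requires ((v or u) -> (((not b) -> (not v)) and (b -> ((not b) and (not v))) and (not v))) and ((not (v or u)) -> ((u -> (((not b) -> (not v)) and (b -> ((not b) and (not v))))) and ((not u) -> (not v)))); else branch requires (u -> ((u -> (not v)) and ((not u) -> (u and (not v))))) and ((not u) -> (not v)).
Before the if: (u -> (((v or u) -> (((not b) -> (not v)) and (b -> ((not b) and (not v))) and (not v))) and ((not (v or u)) -> ((u -> (((not b) -> (not v)) and (b -> ((not b) and (not v))))) and ((not u) -> (not v)))))) and ((not u) -> ((u -> ((u -> (not v)) and ((not u) -> (u and (not v))))) and ((not u) -> (not v))))
Answer: WP = (u -> (((v or u) -> (((not b) -> (not v)) and (b -> ((not b) and (not v))) and (not v))) and ((not (v or u)) -> ((u -> (((not b) -> (not v)) and (b -> ((not b) and (not v))))) and ((not u) -> (not v)))))) and ((not u) -> ((u -> ((u -> (not v)) and ((not u) -> (u and (not v))))) and ((not u) -> (not v))))


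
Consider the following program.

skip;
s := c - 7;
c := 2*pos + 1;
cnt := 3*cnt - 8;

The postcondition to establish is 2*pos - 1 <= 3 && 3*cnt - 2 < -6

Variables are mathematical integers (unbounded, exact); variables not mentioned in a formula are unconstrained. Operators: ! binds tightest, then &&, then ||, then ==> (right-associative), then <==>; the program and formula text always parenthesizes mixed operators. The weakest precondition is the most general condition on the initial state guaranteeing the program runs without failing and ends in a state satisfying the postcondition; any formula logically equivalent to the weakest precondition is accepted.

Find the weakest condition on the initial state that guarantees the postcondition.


Working backward. After the program, the postcondition 2*pos - 1 <= 3 && 3*cnt - 2 < -6 must hold; in canonical form it is 2*pos <= 4 && 3*cnt < -4.
Before cnt := 3*cnt - 8: 2*pos <= 4 && 9*cnt < 20
Before c := 2*pos + 1: 2*pos <= 4 && 9*cnt < 20
Before s := c - 7: 2*pos <= 4 && 9*cnt < 20
Before skip: 2*pos <= 4 && 9*cnt < 20
Answer: WP = 2*pos <= 4 && 9*cnt < 20


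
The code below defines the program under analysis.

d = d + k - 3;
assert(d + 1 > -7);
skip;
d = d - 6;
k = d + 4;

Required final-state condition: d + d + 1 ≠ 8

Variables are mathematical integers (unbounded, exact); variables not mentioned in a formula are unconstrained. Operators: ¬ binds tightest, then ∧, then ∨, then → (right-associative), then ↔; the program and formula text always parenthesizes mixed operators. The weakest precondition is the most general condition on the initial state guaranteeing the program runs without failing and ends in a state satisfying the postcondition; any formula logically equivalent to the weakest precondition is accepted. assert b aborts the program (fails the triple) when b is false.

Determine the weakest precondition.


Working backward. After the program, the postcondition d + d + 1 ≠ 8 must hold; in canonical form it is 2*d ≠ 7.
Before k := d + 4: 2*d ≠ 7
Before d := d - 6: 2*d ≠ 19
Before skip: 2*d ≠ 19
Before assert d + 1 > -7: d > -8 ∧ 2*d ≠ 19
Before d := d + k - 3: d + k > -5 ∧ 2*d + 2*k ≠ 25
Answer: WP = d + k > -5 ∧ 2*d + 2*k ≠ 25
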